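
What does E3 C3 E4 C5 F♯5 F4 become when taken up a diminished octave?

Eb4 Cb4 Eb5 Cb6 F6 Fb5

E3 to Eb4
C3 to Cb4
E4 to Eb5
C5 to Cb6
F#5 to F6
F4 to Fb5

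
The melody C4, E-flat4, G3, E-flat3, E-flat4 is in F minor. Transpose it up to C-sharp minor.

G#4 B4 D#4 B3 B4

From F up to C-sharp is an augmented fifth; apply that to each pitch.
C4 -> G#4
Eb4 -> B4
G3 -> D#4
Eb3 -> B3
Eb4 -> B4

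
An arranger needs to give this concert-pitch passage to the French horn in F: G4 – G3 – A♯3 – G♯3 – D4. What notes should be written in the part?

D5 D4 E#4 D#4 A4

Written C4 sounds as F3 on the French horn in F, so concert pitches are written a perfect fifth up.
G4 to D5
G3 to D4
A#3 to E#4
G#3 to D#4
D4 to A4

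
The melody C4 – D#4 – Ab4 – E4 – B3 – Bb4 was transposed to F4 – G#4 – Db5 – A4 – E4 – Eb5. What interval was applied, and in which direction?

up a perfect fourth

Take the first pair: C4 → F4. C to F spans 4 letter names, so the interval is some kind of fourth.
C4 to F4 is 5 semitones, which makes it a perfect fourth; the second version is higher, so the direction is up.
Checking another pair — Bb4 → Eb5 — gives the same interval.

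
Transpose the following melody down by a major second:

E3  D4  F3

D3 C4 Eb3

E3 down a major second is D3.
D4: a second down reaches C, and 2 semitones makes it C4.
F3: a second down reaches E, and 2 semitones makes it Eb3.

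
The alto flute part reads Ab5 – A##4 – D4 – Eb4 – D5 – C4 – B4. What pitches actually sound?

The alto flute sounds a perfect fourth below written, so transpose each written note down a perfect fourth.
Ab5 to Eb5
A##4 to E##4
D4 to A3
Eb4 to Bb3
D5 to A4
C4 to G3
B4 to F#4

Eb5 E##4 A3 Bb3 A4 G3 F#4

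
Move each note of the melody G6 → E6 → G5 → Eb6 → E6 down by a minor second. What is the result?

F#6 D#6 F#5 D6 D#6

G6 becomes F#6
E6 becomes D#6
G5 becomes F#5
Eb6 becomes D6
E6 becomes D#6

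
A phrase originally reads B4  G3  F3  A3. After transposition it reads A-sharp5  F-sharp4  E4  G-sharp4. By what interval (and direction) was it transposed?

up a major seventh

From B4 to A#5 is 7 letter names — a seventh of some quality.
B4 to A#5 is 11 semitones, which makes it a major seventh; the second version is higher, so the direction is up.
Checking another pair — A3 → G#4 — gives the same interval.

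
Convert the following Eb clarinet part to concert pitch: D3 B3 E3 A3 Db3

F3 D4 G3 C4 Fb3

Written C4 on the Eb clarinet sounds as Eb4, a minor third higher; apply that shift to every note.
D3 → F3
B3 → D4
E3 → G3
A3 → C4
Db3 → Fb3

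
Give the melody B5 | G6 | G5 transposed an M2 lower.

A5 F6 F5

B5: a second down reaches A, and 2 semitones makes it A5.
A major second down from G6 gives F6.
G5: a second down reaches F, and 2 semitones makes it F5.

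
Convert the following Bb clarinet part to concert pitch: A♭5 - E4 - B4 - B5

Gb5 D4 A4 A5

Written C4 on the Bb clarinet sounds as Bb3, a major second lower; apply that shift to every note.
Ab5 → Gb5
E4 → D4
B4 → A4
B5 → A5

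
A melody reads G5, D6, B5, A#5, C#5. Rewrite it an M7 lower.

A major seventh down from G5 gives Ab4.
A major seventh down from D6 gives Eb5.
A major seventh down from B5 gives C5.
A major seventh down from A#5 gives B4.
C#5: a seventh down reaches D, and 11 semitones makes it D4.

Ab4 Eb5 C5 B4 D4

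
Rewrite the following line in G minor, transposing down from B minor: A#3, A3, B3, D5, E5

F#3 F3 G3 Bb4 C5

From B down to G is a major third; apply that to each pitch.
A#3 to F#3
A3 to F3
B3 to G3
D5 to Bb4
E5 to C5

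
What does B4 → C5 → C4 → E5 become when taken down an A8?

B4 -> Bb3
C5 -> Cb4
C4 -> Cb3
E5 -> Eb4

Bb3 Cb4 Cb3 Eb4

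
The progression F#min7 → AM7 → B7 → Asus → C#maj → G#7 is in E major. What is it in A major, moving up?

Bmin7 DM7 E7 Dsus F#maj C#7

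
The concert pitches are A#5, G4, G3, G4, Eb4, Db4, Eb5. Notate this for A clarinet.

C#6 Bb4 Bb3 Bb4 Gb4 Fb4 Gb5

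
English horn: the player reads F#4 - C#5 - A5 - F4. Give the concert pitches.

Written C4 on the English horn sounds as F3, a perfect fifth lower; apply that shift to every note.
F#4 gives B3
C#5 gives F#4
A5 gives D5
F4 gives Bb3

B3 F#4 D5 Bb3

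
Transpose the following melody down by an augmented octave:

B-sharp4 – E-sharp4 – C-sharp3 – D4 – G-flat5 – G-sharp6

B#4 becomes B3
E#4 becomes E3
C#3 becomes C2
D4 becomes Db3
Gb5 becomes Gbb4
G#6 becomes G5

B3 E3 C2 Db3 Gbb4 G5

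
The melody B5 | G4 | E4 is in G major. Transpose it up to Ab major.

C6 Ab4 F4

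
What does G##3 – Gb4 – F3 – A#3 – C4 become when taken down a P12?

C##2 Cb3 Bb1 D#2 F2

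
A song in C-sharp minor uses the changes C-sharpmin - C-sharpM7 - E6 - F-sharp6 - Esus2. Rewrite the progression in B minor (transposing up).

Bmin BM7 D6 E6 Dsus2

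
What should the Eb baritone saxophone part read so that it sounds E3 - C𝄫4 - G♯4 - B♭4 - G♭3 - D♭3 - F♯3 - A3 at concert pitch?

The Eb baritone saxophone sounds a major thirteenth below written, so the written part must be a major thirteenth above concert — transpose each note up.
E3 gives C#5
Cbb4 gives Abb5
G#4 gives E#6
Bb4 gives G6
Gb3 gives Eb5
Db3 gives Bb4
F#3 gives D#5
A3 gives F#5

C#5 Abb5 E#6 G6 Eb5 Bb4 D#5 F#5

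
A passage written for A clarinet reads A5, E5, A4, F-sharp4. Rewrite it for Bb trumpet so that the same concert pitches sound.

First find concert pitch: the A clarinet sounds a minor third below written, so A5 E5 A4 F-sharp4 sounds F#5 C#5 F#4 D#4.
Then write for Bb trumpet: it sounds a major second below written, so the part must be a major second above concert.
F#5 → G#5
C#5 → D#5
F#4 → G#4
D#4 → E#4

G#5 D#5 G#4 E#4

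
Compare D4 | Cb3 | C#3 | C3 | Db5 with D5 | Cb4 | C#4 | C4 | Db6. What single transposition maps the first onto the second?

up a perfect octave

Take the first pair: D4 → D5. D to D spans 8 letter names, so the interval is some kind of octave.
D4 to D5 is 12 semitones, which makes it a perfect octave; the second version is higher, so the direction is up.
Checking another pair — Db5 → Db6 — gives the same interval.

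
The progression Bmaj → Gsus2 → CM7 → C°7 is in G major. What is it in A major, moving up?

C#maj Asus2 DM7 D°7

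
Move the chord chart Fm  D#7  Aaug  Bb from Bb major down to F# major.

C#m A##7 E#aug F#

Bb major down to F# major is a diminished fourth; each chord root moves by that interval while the quality stays the same.
Fm: root F down a diminished fourth → C#, giving C#m.
D#7: root D# down a diminished fourth → A##, giving A##7.
Aaug: root A down a diminished fourth → E#, giving E#aug.
Bb: root Bb down a diminished fourth → F#, giving F#.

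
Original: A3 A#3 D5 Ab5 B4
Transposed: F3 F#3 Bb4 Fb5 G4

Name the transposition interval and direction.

Take the first pair: A3 → F3. A to F spans 3 letter names, so the interval is some kind of third.
F3 to A3 is 4 semitones, which makes it a major third; the second version is lower, so the direction is down.
Checking another pair — B4 → G4 — gives the same interval.

down a major third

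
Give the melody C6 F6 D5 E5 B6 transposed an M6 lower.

C6 to Eb5
F6 to Ab5
D5 to F4
E5 to G4
B6 to D6

Eb5 Ab5 F4 G4 D6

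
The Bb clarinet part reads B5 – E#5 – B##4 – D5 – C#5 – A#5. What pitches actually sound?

A5 D#5 A##4 C5 B4 G#5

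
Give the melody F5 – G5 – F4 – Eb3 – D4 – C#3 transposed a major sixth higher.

D6 E6 D5 C4 B4 A#3

F5 up a major sixth is D6.
G5: a sixth up reaches E, and 9 semitones makes it E6.
F4 up a major sixth is D5.
Eb3 up a major sixth is C4.
A major sixth up from D4 gives B4.
C#3 up a major sixth is A#3.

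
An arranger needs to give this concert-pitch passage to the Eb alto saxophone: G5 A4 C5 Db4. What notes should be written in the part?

E6 F#5 A5 Bb4

Written C4 sounds as Eb3 on the Eb alto saxophone, so concert pitches are written a major sixth up.
G5 to E6
A4 to F#5
C5 to A5
Db4 to Bb4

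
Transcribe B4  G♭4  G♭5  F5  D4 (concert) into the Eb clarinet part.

The Eb clarinet sounds a minor third above written, so the written part must be a minor third below concert — transpose each note down.
B4 gives G#4
Gb4 gives Eb4
Gb5 gives Eb5
F5 gives D5
D4 gives B3

G#4 Eb4 Eb5 D5 B3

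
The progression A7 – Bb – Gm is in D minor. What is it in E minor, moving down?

B7 C Am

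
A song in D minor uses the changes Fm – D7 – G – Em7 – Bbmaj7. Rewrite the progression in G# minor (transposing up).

Bm G#7 C# A#m7 Emaj7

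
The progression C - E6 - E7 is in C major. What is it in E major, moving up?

C major up to E major is a major third; each chord root moves by that interval while the quality stays the same.
C: root C up a major third → E, giving E.
E6: root E up a major third → G#, giving G#6.
E7: root E up a major third → G#, giving G#7.

E G#6 G#7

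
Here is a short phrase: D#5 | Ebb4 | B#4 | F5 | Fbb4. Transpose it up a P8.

D#6 Ebb5 B#5 F6 Fbb5

A perfect octave up from D#5 gives D#6.
A perfect octave up from Ebb4 gives Ebb5.
A perfect octave up from B#4 gives B#5.
F5 up a perfect octave is F6.
Fbb4 up a perfect octave is Fbb5.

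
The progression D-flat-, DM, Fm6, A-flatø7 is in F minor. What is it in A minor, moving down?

F minor down to A minor is a minor sixth; each chord root moves by that interval while the quality stays the same.
D-flat-: root D-flat down a minor sixth → F, giving F-.
DM: root D down a minor sixth → F#, giving F#M.
Fm6: root F down a minor sixth → A, giving Am6.
A-flatø7: root A-flat down a minor sixth → C, giving Cø7.

F- F#M Am6 Cø7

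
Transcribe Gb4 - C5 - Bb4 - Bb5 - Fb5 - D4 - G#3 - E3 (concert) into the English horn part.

Db5 G5 F5 F6 Cb6 A4 D#4 B3

The English horn sounds a perfect fifth below written, so the written part must be a perfect fifth above concert — transpose each note up.
Gb4 gives Db5
C5 gives G5
Bb4 gives F5
Bb5 gives F6
Fb5 gives Cb6
D4 gives A4
G#3 gives D#4
E3 gives B3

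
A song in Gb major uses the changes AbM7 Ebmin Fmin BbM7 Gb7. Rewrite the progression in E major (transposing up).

F#M7 C#min D#min G#M7 E7

Gb major up to E major is an augmented sixth; each chord root moves by that interval while the quality stays the same.
AbM7: root Ab up an augmented sixth → F#, giving F#M7.
Ebmin: root Eb up an augmented sixth → C#, giving C#min.
Fmin: root F up an augmented sixth → D#, giving D#min.
BbM7: root Bb up an augmented sixth → G#, giving G#M7.
Gb7: root Gb up an augmented sixth → E, giving E7.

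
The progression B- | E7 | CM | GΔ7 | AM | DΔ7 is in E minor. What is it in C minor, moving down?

G- C7 AbM EbΔ7 FM BbΔ7

E minor down to C minor is a major third; each chord root moves by that interval while the quality stays the same.
B-: root B down a major third → G, giving G-.
E7: root E down a major third → C, giving C7.
CM: root C down a major third → Ab, giving AbM.
GΔ7: root G down a major third → Eb, giving EbΔ7.
AM: root A down a major third → F, giving FM.
DΔ7: root D down a major third → Bb, giving BbΔ7.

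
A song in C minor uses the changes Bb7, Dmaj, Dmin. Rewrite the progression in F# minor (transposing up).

C minor up to F# minor is an augmented fourth; each chord root moves by that interval while the quality stays the same.
Bb7: root Bb up an augmented fourth → E, giving E7.
Dmaj: root D up an augmented fourth → G#, giving G#maj.
Dmin: root D up an augmented fourth → G#, giving G#min.

E7 G#maj G#min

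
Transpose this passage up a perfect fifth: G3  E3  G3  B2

D4 B3 D4 F#3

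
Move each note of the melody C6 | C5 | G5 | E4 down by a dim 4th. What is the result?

G#5 G#4 D#5 B#3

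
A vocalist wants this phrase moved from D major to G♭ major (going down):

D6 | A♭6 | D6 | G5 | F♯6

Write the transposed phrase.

From D down to G♭ is an augmented fifth; apply that to each pitch.
D6 -> Gb5
Ab6 -> Dbb6
D6 -> Gb5
G5 -> Cb5
F#6 -> Bb5

Gb5 Dbb6 Gb5 Cb5 Bb5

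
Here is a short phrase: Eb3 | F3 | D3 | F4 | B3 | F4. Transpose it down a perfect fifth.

Ab2 Bb2 G2 Bb3 E3 Bb3

Eb3: a fifth down reaches A, and 7 semitones makes it Ab2.
A perfect fifth down from F3 gives Bb2.
A perfect fifth down from D3 gives G2.
A perfect fifth down from F4 gives Bb3.
B3: a fifth down reaches E, and 7 semitones makes it E3.
F4 down a perfect fifth is Bb3.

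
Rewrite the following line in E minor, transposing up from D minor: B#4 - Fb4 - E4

C##5 Gb4 F#4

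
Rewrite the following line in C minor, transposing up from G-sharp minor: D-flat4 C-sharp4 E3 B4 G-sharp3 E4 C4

Gbb4 F4 Ab3 Eb5 C4 Ab4 Fb4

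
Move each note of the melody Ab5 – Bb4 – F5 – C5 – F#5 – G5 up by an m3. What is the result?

Ab5 -> Cb6
Bb4 -> Db5
F5 -> Ab5
C5 -> Eb5
F#5 -> A5
G5 -> Bb5

Cb6 Db5 Ab5 Eb5 A5 Bb5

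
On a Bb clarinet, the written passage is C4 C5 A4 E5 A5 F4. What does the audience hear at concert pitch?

The Bb clarinet sounds a major second below written, so transpose each written note down a major second.
C4 to Bb3
C5 to Bb4
A4 to G4
E5 to D5
A5 to G5
F4 to Eb4

Bb3 Bb4 G4 D5 G5 Eb4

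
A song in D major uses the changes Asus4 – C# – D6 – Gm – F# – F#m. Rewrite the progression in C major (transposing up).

Gsus4 B C6 Fm E Em

D major up to C major is a minor seventh; each chord root moves by that interval while the quality stays the same.
Asus4: root A up a minor seventh → G, giving Gsus4.
C#: root C# up a minor seventh → B, giving B.
D6: root D up a minor seventh → C, giving C6.
Gm: root G up a minor seventh → F, giving Fm.
F#: root F# up a minor seventh → E, giving E.
F#m: root F# up a minor seventh → E, giving Em.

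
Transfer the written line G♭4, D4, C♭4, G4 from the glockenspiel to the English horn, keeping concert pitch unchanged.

Db7 A6 Gb6 D7

First find concert pitch: the glockenspiel sounds a perfect fifteenth above written, so G♭4 D4 C♭4 G4 sounds Gb6 D6 Cb6 G6.
Then write for English horn: it sounds a perfect fifth below written, so the part must be a perfect fifth above concert.
Gb6 → Db7
D6 → A6
Cb6 → Gb6
G6 → D7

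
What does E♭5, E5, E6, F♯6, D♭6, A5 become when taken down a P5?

Ab4 A4 A5 B5 Gb5 D5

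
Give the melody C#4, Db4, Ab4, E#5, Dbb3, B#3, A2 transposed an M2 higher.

D#4 Eb4 Bb4 F##5 Ebb3 C##4 B2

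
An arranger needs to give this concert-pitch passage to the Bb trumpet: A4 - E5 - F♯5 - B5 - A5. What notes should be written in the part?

Written C4 sounds as Bb3 on the Bb trumpet, so concert pitches are written a major second up.
A4 gives B4
E5 gives F#5
F#5 gives G#5
B5 gives C#6
A5 gives B5

B4 F#5 G#5 C#6 B5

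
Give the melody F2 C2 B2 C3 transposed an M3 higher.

A major third up from F2 gives A2.
C2: a third up reaches E, and 4 semitones makes it E2.
B2: a third up reaches D, and 4 semitones makes it D#3.
A major third up from C3 gives E3.

A2 E2 D#3 E3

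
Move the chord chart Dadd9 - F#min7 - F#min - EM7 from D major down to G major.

Gadd9 Bmin7 Bmin AM7

D major down to G major is a perfect fifth; each chord root moves by that interval while the quality stays the same.
Dadd9: root D down a perfect fifth → G, giving Gadd9.
F#min7: root F# down a perfect fifth → B, giving Bmin7.
F#min: root F# down a perfect fifth → B, giving Bmin.
EM7: root E down a perfect fifth → A, giving AM7.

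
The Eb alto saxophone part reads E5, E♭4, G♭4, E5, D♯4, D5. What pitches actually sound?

Written C4 on the Eb alto saxophone sounds as Eb3, a major sixth lower; apply that shift to every note.
E5 becomes G4
Eb4 becomes Gb3
Gb4 becomes Bbb3
E5 becomes G4
D#4 becomes F#3
D5 becomes F4

G4 Gb3 Bbb3 G4 F#3 F4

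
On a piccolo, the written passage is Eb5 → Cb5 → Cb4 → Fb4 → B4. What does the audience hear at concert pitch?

The piccolo sounds a perfect octave above written, so transpose each written note up a perfect octave.
Eb5 gives Eb6
Cb5 gives Cb6
Cb4 gives Cb5
Fb4 gives Fb5
B4 gives B5

Eb6 Cb6 Cb5 Fb5 B5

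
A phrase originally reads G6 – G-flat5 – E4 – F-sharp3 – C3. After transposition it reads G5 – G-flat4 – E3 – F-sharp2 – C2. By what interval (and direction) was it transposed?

Take the first pair: G6 → G5. G to G spans 8 letter names, so the interval is some kind of octave.
G5 to G6 is 12 semitones, which makes it a perfect octave; the second version is lower, so the direction is down.
Checking another pair — C3 → C2 — gives the same interval.

down a perfect octave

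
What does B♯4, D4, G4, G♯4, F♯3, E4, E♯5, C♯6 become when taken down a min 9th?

A##3 C#3 F#3 F##3 E#2 D#3 D##4 B#4

B#4 down a minor ninth is A##3.
A minor ninth down from D4 gives C#3.
A minor ninth down from G4 gives F#3.
G#4 down a minor ninth is F##3.
F#3: a ninth down reaches E, and 13 semitones makes it E#2.
E4: a ninth down reaches D, and 13 semitones makes it D#3.
A minor ninth down from E#5 gives D##4.
A minor ninth down from C#6 gives B#4.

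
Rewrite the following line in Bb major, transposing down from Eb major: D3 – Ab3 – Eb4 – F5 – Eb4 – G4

From Eb down to Bb is a perfect fourth; apply that to each pitch.
D3 gives A2
Ab3 gives Eb3
Eb4 gives Bb3
F5 gives C5
Eb4 gives Bb3
G4 gives D4

A2 Eb3 Bb3 C5 Bb3 D4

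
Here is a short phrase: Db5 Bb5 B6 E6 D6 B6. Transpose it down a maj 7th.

Ebb4 Cb5 C6 F5 Eb5 C6

Db5 → Ebb4
Bb5 → Cb5
B6 → C6
E6 → F5
D6 → Eb5
B6 → C6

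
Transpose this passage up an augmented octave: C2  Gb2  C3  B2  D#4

C2: an octave up reaches C, and 13 semitones makes it C#3.
Gb2: an octave up reaches G, and 13 semitones makes it G3.
An augmented octave up from C3 gives C#4.
B2 up an augmented octave is B#3.
D#4 up an augmented octave is D##5.

C#3 G3 C#4 B#3 D##5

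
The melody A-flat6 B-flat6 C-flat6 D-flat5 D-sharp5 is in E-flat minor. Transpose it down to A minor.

E-flat minor to A minor down is a diminished fifth, so every note moves down by that interval.
Ab6 gives D6
Bb6 gives E6
Cb6 gives F5
Db5 gives G4
D#5 gives G##4

D6 E6 F5 G4 G##4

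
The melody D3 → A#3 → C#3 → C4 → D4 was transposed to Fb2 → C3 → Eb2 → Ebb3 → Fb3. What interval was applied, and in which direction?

down an augmented sixth

From D3 to Fb2 is 6 letter names — a sixth of some quality.
Fb2 to D3 is 10 semitones, which makes it an augmented sixth; the second version is lower, so the direction is down.
Checking another pair — D4 → Fb3 — gives the same interval.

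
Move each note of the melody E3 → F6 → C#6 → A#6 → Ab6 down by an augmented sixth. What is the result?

Gb2 Abb5 Eb5 C6 Cbb6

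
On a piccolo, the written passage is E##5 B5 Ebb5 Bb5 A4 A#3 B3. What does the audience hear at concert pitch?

The piccolo sounds a perfect octave above written, so transpose each written note up a perfect octave.
E##5 → E##6
B5 → B6
Ebb5 → Ebb6
Bb5 → Bb6
A4 → A5
A#3 → A#4
B3 → B4

E##6 B6 Ebb6 Bb6 A5 A#4 B4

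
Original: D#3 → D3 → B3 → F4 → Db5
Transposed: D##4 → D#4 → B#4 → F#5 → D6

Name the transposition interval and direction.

up an augmented octave

From D#3 to D##4 is 8 letter names — an octave of some quality.
D#3 to D##4 is 13 semitones, which makes it an augmented octave; the second version is higher, so the direction is up.
Checking another pair — Db5 → D6 — gives the same interval.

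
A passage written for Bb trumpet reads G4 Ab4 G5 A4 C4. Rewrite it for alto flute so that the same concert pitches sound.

Bb4 Cb5 Bb5 C5 Eb4

First find concert pitch: the Bb trumpet sounds a major second below written, so G4 Ab4 G5 A4 C4 sounds F4 Gb4 F5 G4 Bb3.
Then write for alto flute: it sounds a perfect fourth below written, so the part must be a perfect fourth above concert.
F4 → Bb4
Gb4 → Cb5
F5 → Bb5
G4 → C5
Bb3 → Eb4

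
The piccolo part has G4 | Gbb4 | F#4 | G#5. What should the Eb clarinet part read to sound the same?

First find concert pitch: the piccolo sounds a perfect octave above written, so G4 Gbb4 F#4 G#5 sounds G5 Gbb5 F#5 G#6.
Then write for Eb clarinet: it sounds a minor third above written, so the part must be a minor third below concert.
G5 → E5
Gbb5 → Ebb5
F#5 → D#5
G#6 → E#6

E5 Ebb5 D#5 E#6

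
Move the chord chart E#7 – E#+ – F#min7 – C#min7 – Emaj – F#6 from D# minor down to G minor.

D# minor down to G minor is an augmented fifth; each chord root moves by that interval while the quality stays the same.
E#7: root E# down an augmented fifth → A, giving A7.
E#+: root E# down an augmented fifth → A, giving A+.
F#min7: root F# down an augmented fifth → Bb, giving Bbmin7.
C#min7: root C# down an augmented fifth → F, giving Fmin7.
Emaj: root E down an augmented fifth → Ab, giving Abmaj.
F#6: root F# down an augmented fifth → Bb, giving Bb6.

A7 A+ Bbmin7 Fmin7 Abmaj Bb6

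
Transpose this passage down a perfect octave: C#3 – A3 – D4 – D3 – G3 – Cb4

A perfect octave down from C#3 gives C#2.
A3: an octave down reaches A, and 12 semitones makes it A2.
D4: an octave down reaches D, and 12 semitones makes it D3.
D3: an octave down reaches D, and 12 semitones makes it D2.
G3: an octave down reaches G, and 12 semitones makes it G2.
Cb4 down a perfect octave is Cb3.

C#2 A2 D3 D2 G2 Cb3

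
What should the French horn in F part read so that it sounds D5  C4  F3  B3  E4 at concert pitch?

The French horn in F sounds a perfect fifth below written, so the written part must be a perfect fifth above concert — transpose each note up.
D5 -> A5
C4 -> G4
F3 -> C4
B3 -> F#4
E4 -> B4

A5 G4 C4 F#4 B4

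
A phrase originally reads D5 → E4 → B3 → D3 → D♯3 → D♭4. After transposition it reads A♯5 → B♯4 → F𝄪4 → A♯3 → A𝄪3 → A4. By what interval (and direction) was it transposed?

up an augmented fifth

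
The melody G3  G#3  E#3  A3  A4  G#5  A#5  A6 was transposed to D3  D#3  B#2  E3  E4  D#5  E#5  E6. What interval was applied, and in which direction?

down a perfect fourth

Take the first pair: G3 → D3. G to D spans 4 letter names, so the interval is some kind of fourth.
D3 to G3 is 5 semitones, which makes it a perfect fourth; the second version is lower, so the direction is down.
Checking another pair — A6 → E6 — gives the same interval.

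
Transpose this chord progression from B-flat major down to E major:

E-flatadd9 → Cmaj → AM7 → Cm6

B-flat major down to E major is a diminished fifth; each chord root moves by that interval while the quality stays the same.
E-flatadd9: root E-flat down a diminished fifth → A, giving Aadd9.
Cmaj: root C down a diminished fifth → F#, giving F#maj.
AM7: root A down a diminished fifth → D#, giving D#M7.
Cm6: root C down a diminished fifth → F#, giving F#m6.

Aadd9 F#maj D#M7 F#m6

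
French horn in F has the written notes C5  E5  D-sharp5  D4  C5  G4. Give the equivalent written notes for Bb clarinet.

First find concert pitch: the French horn in F sounds a perfect fifth below written, so C5 E5 D-sharp5 D4 C5 G4 sounds F4 A4 G#4 G3 F4 C4.
Then write for Bb clarinet: it sounds a major second below written, so the part must be a major second above concert.
F4 → G4
A4 → B4
G#4 → A#4
G3 → A3
F4 → G4
C4 → D4

G4 B4 A#4 A3 G4 D4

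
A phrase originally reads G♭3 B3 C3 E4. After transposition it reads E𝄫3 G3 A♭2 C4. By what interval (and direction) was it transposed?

Take the first pair: Gb3 → Ebb3. G to E spans 3 letter names, so the interval is some kind of third.
Ebb3 to Gb3 is 4 semitones, which makes it a major third; the second version is lower, so the direction is down.
Checking another pair — E4 → C4 — gives the same interval.

down a major third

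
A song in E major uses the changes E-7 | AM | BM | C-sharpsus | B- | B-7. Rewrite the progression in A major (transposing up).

A-7 DM EM F#sus E- E-7

E major up to A major is a perfect fourth; each chord root moves by that interval while the quality stays the same.
E-7: root E up a perfect fourth → A, giving A-7.
AM: root A up a perfect fourth → D, giving DM.
BM: root B up a perfect fourth → E, giving EM.
C-sharpsus: root C-sharp up a perfect fourth → F#, giving F#sus.
B-: root B up a perfect fourth → E, giving E-.
B-7: root B up a perfect fourth → E, giving E-7.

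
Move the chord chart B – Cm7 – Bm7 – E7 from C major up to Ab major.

C major up to Ab major is a minor sixth; each chord root moves by that interval while the quality stays the same.
B: root B up a minor sixth → G, giving G.
Cm7: root C up a minor sixth → Ab, giving Abm7.
Bm7: root B up a minor sixth → G, giving Gm7.
E7: root E up a minor sixth → C, giving C7.

G Abm7 Gm7 C7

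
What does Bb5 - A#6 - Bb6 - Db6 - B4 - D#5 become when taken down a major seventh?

Cb5 B5 Cb6 Ebb5 C4 E4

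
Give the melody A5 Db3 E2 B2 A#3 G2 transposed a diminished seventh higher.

Gb6 Cbb4 Db3 Ab3 G4 Fb3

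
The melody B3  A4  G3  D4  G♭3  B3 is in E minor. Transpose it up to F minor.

C4 Bb4 Ab3 Eb4 Abb3 C4

From E up to F is a minor second; apply that to each pitch.
B3 → C4
A4 → Bb4
G3 → Ab3
D4 → Eb4
Gb3 → Abb3
B3 → C4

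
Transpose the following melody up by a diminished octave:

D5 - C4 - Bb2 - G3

Db6 Cb5 Bbb3 Gb4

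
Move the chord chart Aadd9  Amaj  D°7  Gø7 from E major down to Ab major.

Dbadd9 Dbmaj Gb°7 Cbø7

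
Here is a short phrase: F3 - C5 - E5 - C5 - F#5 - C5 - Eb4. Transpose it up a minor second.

Gb3 Db5 F5 Db5 G5 Db5 Fb4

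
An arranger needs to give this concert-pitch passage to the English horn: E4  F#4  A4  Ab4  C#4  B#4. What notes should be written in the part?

B4 C#5 E5 Eb5 G#4 F##5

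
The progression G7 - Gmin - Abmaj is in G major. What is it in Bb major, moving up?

G major up to Bb major is a minor third; each chord root moves by that interval while the quality stays the same.
G7: root G up a minor third → Bb, giving Bb7.
Gmin: root G up a minor third → Bb, giving Bbmin.
Abmaj: root Ab up a minor third → Cb, giving Cbmaj.

Bb7 Bbmin Cbmaj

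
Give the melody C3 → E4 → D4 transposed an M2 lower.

Bb2 D4 C4

C3 to Bb2
E4 to D4
D4 to C4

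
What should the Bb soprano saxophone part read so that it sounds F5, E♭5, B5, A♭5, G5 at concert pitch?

The Bb soprano saxophone sounds a major second below written, so the written part must be a major second above concert — transpose each note up.
F5 → G5
Eb5 → F5
B5 → C#6
Ab5 → Bb5
G5 → A5

G5 F5 C#6 Bb5 A5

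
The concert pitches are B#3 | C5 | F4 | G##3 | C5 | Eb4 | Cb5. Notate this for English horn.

The English horn sounds a perfect fifth below written, so the written part must be a perfect fifth above concert — transpose each note up.
B#3 becomes F##4
C5 becomes G5
F4 becomes C5
G##3 becomes D##4
C5 becomes G5
Eb4 becomes Bb4
Cb5 becomes Gb5

F##4 G5 C5 D##4 G5 Bb4 Gb5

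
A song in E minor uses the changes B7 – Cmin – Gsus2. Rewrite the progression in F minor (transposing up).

E minor up to F minor is a minor second; each chord root moves by that interval while the quality stays the same.
B7: root B up a minor second → C, giving C7.
Cmin: root C up a minor second → Db, giving Dbmin.
Gsus2: root G up a minor second → Ab, giving Absus2.

C7 Dbmin Absus2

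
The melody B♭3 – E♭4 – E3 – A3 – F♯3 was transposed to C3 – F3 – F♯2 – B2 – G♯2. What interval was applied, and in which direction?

Take the first pair: Bb3 → C3. B to C spans 7 letter names, so the interval is some kind of seventh.
C3 to Bb3 is 10 semitones, which makes it a minor seventh; the second version is lower, so the direction is down.
Checking another pair — F#3 → G#2 — gives the same interval.

down a minor seventh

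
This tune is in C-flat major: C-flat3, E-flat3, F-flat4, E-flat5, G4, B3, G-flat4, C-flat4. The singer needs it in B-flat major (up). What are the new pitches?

From C-flat up to B-flat is a major seventh; apply that to each pitch.
Cb3 → Bb3
Eb3 → D4
Fb4 → Eb5
Eb5 → D6
G4 → F#5
B3 → A#4
Gb4 → F5
Cb4 → Bb4

Bb3 D4 Eb5 D6 F#5 A#4 F5 Bb4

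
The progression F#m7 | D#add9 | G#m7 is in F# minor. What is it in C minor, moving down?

Cm7 Aadd9 Dm7

F# minor down to C minor is an augmented fourth; each chord root moves by that interval while the quality stays the same.
F#m7: root F# down an augmented fourth → C, giving Cm7.
D#add9: root D# down an augmented fourth → A, giving Aadd9.
G#m7: root G# down an augmented fourth → D, giving Dm7.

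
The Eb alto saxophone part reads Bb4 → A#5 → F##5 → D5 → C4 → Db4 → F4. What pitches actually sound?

Db4 C#5 A#4 F4 Eb3 Fb3 Ab3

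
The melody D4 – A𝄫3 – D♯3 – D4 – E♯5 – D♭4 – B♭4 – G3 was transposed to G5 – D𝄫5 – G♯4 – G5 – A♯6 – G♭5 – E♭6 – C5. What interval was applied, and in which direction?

up a perfect eleventh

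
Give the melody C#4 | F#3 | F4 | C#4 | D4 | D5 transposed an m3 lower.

C#4: a third down reaches A, and 3 semitones makes it A#3.
F#3 down a minor third is D#3.
F4 down a minor third is D4.
C#4: a third down reaches A, and 3 semitones makes it A#3.
D4: a third down reaches B, and 3 semitones makes it B3.
D5: a third down reaches B, and 3 semitones makes it B4.

A#3 D#3 D4 A#3 B3 B4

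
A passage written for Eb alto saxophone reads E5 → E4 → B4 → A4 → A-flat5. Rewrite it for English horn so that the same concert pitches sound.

First find concert pitch: the Eb alto saxophone sounds a major sixth below written, so E5 E4 B4 A4 A-flat5 sounds G4 G3 D4 C4 Cb5.
Then write for English horn: it sounds a perfect fifth below written, so the part must be a perfect fifth above concert.
G4 → D5
G3 → D4
D4 → A4
C4 → G4
Cb5 → Gb5

D5 D4 A4 G4 Gb5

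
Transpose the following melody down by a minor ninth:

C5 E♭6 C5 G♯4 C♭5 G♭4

B3 D5 B3 F##3 Bb3 F3

C5 gives B3
Eb6 gives D5
C5 gives B3
G#4 gives F##3
Cb5 gives Bb3
Gb4 gives F3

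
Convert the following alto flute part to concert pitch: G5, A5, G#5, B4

D5 E5 D#5 F#4

Written C4 on the alto flute sounds as G3, a perfect fourth lower; apply that shift to every note.
G5 becomes D5
A5 becomes E5
G#5 becomes D#5
B4 becomes F#4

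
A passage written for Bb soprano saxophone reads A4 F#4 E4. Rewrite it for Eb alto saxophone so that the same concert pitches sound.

First find concert pitch: the Bb soprano saxophone sounds a major second below written, so A4 F#4 E4 sounds G4 E4 D4.
Then write for Eb alto saxophone: it sounds a major sixth below written, so the part must be a major sixth above concert.
G4 → E5
E4 → C#5
D4 → B4

E5 C#5 B4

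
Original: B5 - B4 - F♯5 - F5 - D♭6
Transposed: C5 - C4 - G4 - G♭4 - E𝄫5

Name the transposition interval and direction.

down a major seventh

From B5 to C5 is 7 letter names — a seventh of some quality.
C5 to B5 is 11 semitones, which makes it a major seventh; the second version is lower, so the direction is down.
Checking another pair — Db6 → Ebb5 — gives the same interval.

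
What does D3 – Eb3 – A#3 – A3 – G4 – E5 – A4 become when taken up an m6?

Bb3 Cb4 F#4 F4 Eb5 C6 F5

D3: a sixth up reaches B, and 8 semitones makes it Bb3.
Eb3: a sixth up reaches C, and 8 semitones makes it Cb4.
A minor sixth up from A#3 gives F#4.
A3: a sixth up reaches F, and 8 semitones makes it F4.
G4 up a minor sixth is Eb5.
A minor sixth up from E5 gives C6.
A4 up a minor sixth is F5.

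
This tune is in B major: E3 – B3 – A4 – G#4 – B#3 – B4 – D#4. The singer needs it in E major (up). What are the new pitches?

A3 E4 D5 C#5 E#4 E5 G#4

From B up to E is a perfect fourth; apply that to each pitch.
E3 gives A3
B3 gives E4
A4 gives D5
G#4 gives C#5
B#3 gives E#4
B4 gives E5
D#4 gives G#4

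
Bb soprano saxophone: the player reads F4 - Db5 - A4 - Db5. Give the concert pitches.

Written C4 on the Bb soprano saxophone sounds as Bb3, a major second lower; apply that shift to every note.
F4 → Eb4
Db5 → Cb5
A4 → G4
Db5 → Cb5

Eb4 Cb5 G4 Cb5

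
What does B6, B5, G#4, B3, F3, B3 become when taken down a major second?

A6 A5 F#4 A3 Eb3 A3

A major second down from B6 gives A6.
B5 down a major second is A5.
G#4: a second down reaches F, and 2 semitones makes it F#4.
B3: a second down reaches A, and 2 semitones makes it A3.
F3 down a major second is Eb3.
B3 down a major second is A3.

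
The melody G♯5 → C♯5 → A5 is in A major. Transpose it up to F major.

From A up to F is a minor sixth; apply that to each pitch.
G#5 gives E6
C#5 gives A5
A5 gives F6

E6 A5 F6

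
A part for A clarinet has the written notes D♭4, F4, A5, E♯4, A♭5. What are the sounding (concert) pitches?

The A clarinet sounds a minor third below written, so transpose each written note down a minor third.
Db4 to Bb3
F4 to D4
A5 to F#5
E#4 to C##4
Ab5 to F5

Bb3 D4 F#5 C##4 F5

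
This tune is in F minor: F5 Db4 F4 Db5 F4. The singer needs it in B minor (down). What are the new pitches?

B4 G3 B3 G4 B3

From F down to B is a diminished fifth; apply that to each pitch.
F5 becomes B4
Db4 becomes G3
F4 becomes B3
Db5 becomes G4
F4 becomes B3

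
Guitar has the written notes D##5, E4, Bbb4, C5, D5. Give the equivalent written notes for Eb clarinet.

First find concert pitch: the guitar sounds a perfect octave below written, so D##5 E4 Bbb4 C5 D5 sounds D##4 E3 Bbb3 C4 D4.
Then write for Eb clarinet: it sounds a minor third above written, so the part must be a minor third below concert.
D##4 → B##3
E3 → C#3
Bbb3 → Gb3
C4 → A3
D4 → B3

B##3 C#3 Gb3 A3 B3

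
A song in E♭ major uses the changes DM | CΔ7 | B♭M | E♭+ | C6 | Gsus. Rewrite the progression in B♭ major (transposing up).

AM GΔ7 FM Bb+ G6 Dsus

E♭ major up to B♭ major is a perfect fifth; each chord root moves by that interval while the quality stays the same.
DM: root D up a perfect fifth → A, giving AM.
CΔ7: root C up a perfect fifth → G, giving GΔ7.
B♭M: root B♭ up a perfect fifth → F, giving FM.
E♭+: root E♭ up a perfect fifth → Bb, giving Bb+.
C6: root C up a perfect fifth → G, giving G6.
Gsus: root G up a perfect fifth → D, giving Dsus.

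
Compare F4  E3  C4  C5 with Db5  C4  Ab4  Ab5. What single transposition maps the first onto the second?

Take the first pair: F4 → Db5. F to D spans 6 letter names, so the interval is some kind of sixth.
F4 to Db5 is 8 semitones, which makes it a minor sixth; the second version is higher, so the direction is up.
Checking another pair — C5 → Ab5 — gives the same interval.

up a minor sixth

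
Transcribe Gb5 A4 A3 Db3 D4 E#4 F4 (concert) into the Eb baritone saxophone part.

The Eb baritone saxophone sounds a major thirteenth below written, so the written part must be a major thirteenth above concert — transpose each note up.
Gb5 gives Eb7
A4 gives F#6
A3 gives F#5
Db3 gives Bb4
D4 gives B5
E#4 gives C##6
F4 gives D6

Eb7 F#6 F#5 Bb4 B5 C##6 D6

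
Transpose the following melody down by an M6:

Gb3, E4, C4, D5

A major sixth down from Gb3 gives Bbb2.
A major sixth down from E4 gives G3.
A major sixth down from C4 gives Eb3.
A major sixth down from D5 gives F4.

Bbb2 G3 Eb3 F4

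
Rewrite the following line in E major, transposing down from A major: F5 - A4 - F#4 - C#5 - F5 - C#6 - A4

From A down to E is a perfect fourth; apply that to each pitch.
F5 gives C5
A4 gives E4
F#4 gives C#4
C#5 gives G#4
F5 gives C5
C#6 gives G#5
A4 gives E4

C5 E4 C#4 G#4 C5 G#5 E4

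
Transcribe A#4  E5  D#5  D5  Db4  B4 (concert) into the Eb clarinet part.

Written C4 sounds as Eb4 on the Eb clarinet, so concert pitches are written a minor third down.
A#4 gives F##4
E5 gives C#5
D#5 gives B#4
D5 gives B4
Db4 gives Bb3
B4 gives G#4

F##4 C#5 B#4 B4 Bb3 G#4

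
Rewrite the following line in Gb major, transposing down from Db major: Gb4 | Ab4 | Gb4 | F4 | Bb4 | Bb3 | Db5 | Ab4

Db major to Gb major down is a perfect fifth, so every note moves down by that interval.
Gb4 becomes Cb4
Ab4 becomes Db4
Gb4 becomes Cb4
F4 becomes Bb3
Bb4 becomes Eb4
Bb3 becomes Eb3
Db5 becomes Gb4
Ab4 becomes Db4

Cb4 Db4 Cb4 Bb3 Eb4 Eb3 Gb4 Db4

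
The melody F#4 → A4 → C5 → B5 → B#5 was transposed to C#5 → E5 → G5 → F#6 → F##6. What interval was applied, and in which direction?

From F#4 to C#5 is 5 letter names — a fifth of some quality.
F#4 to C#5 is 7 semitones, which makes it a perfect fifth; the second version is higher, so the direction is up.
Checking another pair — B#5 → F##6 — gives the same interval.

up a perfect fifth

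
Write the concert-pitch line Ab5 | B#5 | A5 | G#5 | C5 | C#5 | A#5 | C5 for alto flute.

Db6 E#6 D6 C#6 F5 F#5 D#6 F5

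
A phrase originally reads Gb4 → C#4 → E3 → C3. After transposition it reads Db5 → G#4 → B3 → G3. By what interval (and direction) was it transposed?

Take the first pair: Gb4 → Db5. G to D spans 5 letter names, so the interval is some kind of fifth.
Gb4 to Db5 is 7 semitones, which makes it a perfect fifth; the second version is higher, so the direction is up.
Checking another pair — C3 → G3 — gives the same interval.

up a perfect fifth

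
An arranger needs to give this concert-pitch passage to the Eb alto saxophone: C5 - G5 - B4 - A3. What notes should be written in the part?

Written C4 sounds as Eb3 on the Eb alto saxophone, so concert pitches are written a major sixth up.
C5 to A5
G5 to E6
B4 to G#5
A3 to F#4

A5 E6 G#5 F#4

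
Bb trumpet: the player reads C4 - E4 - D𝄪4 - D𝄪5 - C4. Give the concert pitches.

Written C4 on the Bb trumpet sounds as Bb3, a major second lower; apply that shift to every note.
C4 -> Bb3
E4 -> D4
D##4 -> C##4
D##5 -> C##5
C4 -> Bb3

Bb3 D4 C##4 C##5 Bb3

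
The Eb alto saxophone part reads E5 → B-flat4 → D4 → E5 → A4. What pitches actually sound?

The Eb alto saxophone sounds a major sixth below written, so transpose each written note down a major sixth.
E5 becomes G4
Bb4 becomes Db4
D4 becomes F3
E5 becomes G4
A4 becomes C4

G4 Db4 F3 G4 C4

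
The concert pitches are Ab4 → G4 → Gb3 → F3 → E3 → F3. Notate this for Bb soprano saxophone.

Bb4 A4 Ab3 G3 F#3 G3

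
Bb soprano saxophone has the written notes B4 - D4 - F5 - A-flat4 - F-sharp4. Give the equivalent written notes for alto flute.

D5 F4 Ab5 Cb5 A4

First find concert pitch: the Bb soprano saxophone sounds a major second below written, so B4 D4 F5 A-flat4 F-sharp4 sounds A4 C4 Eb5 Gb4 E4.
Then write for alto flute: it sounds a perfect fourth below written, so the part must be a perfect fourth above concert.
A4 → D5
C4 → F4
Eb5 → Ab5
Gb4 → Cb5
E4 → A4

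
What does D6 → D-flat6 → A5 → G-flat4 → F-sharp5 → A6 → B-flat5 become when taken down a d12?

D6 gives G#4
Db6 gives G4
A5 gives D#4
Gb4 gives C3
F#5 gives B#3
A6 gives D#5
Bb5 gives E4

G#4 G4 D#4 C3 B#3 D#5 E4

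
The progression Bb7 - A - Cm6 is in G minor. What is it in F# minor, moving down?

A7 G# Bm6

G minor down to F# minor is a minor second; each chord root moves by that interval while the quality stays the same.
Bb7: root Bb down a minor second → A, giving A7.
A: root A down a minor second → G#, giving G#.
Cm6: root C down a minor second → B, giving Bm6.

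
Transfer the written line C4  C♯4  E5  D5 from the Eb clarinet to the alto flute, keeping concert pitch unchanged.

First find concert pitch: the Eb clarinet sounds a minor third above written, so C4 C♯4 E5 D5 sounds Eb4 E4 G5 F5.
Then write for alto flute: it sounds a perfect fourth below written, so the part must be a perfect fourth above concert.
Eb4 → Ab4
E4 → A4
G5 → C6
F5 → Bb5

Ab4 A4 C6 Bb5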